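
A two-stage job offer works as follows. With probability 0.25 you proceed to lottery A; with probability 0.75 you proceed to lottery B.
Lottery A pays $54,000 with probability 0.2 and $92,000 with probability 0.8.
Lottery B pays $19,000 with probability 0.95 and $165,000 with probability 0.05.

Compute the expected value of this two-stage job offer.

EV(A) = 0.2 × 54000 + 0.8 × 92000 = 10800 + 73600 = 84400
EV(B) = 0.95 × 19000 + 0.05 × 165000 = 18050 + 8250 = 26300
Overall = 0.25 × 84400 + 0.75 × 26300 = 21100 + 19725 = 40825

$40,825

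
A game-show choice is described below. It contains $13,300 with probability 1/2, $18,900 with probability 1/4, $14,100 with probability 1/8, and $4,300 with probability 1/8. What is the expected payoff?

EV = 1/2 × 13300 + 1/4 × 18900 + 1/8 × 14100 + 1/8 × 4300 = 6650 + 4725 + 1762.5 + 537.5 = 13675

$13,675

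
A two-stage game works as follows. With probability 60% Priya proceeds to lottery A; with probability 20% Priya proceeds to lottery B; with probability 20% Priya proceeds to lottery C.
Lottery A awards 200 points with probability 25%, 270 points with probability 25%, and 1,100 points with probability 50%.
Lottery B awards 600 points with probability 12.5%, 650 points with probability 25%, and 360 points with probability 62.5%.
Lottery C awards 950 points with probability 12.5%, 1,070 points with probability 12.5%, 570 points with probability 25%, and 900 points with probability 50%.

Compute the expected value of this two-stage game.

EV(A) = 0.25 × 200 + 0.25 × 270 + 0.5 × 1100 = 50 + 67.5 + 550 = 667.5
EV(B) = 0.125 × 600 + 0.25 × 650 + 0.625 × 360 = 75 + 162.5 + 225 = 462.5
EV(C) = 0.125 × 950 + 0.125 × 1070 + 0.25 × 570 + 0.5 × 900 = 118.75 + 133.75 + 142.5 + 450 = 845
Overall = 0.6 × 667.5 + 0.2 × 462.5 + 0.2 × 845 = 400.5 + 92.5 + 169 = 662

662 points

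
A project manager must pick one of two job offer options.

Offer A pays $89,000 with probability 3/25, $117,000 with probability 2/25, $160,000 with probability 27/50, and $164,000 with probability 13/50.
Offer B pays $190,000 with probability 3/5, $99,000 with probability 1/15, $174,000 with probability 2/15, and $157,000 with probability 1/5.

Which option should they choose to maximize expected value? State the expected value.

Offer B ($175,200)

Offer A = 3/25 × 89000 + 2/25 × 117000 + 27/50 × 160000 + 13/50 × 164000 = 10680 + 9360 + 86400 + 42640 = 149080
Offer B = 3/5 × 190000 + 1/15 × 99000 + 2/15 × 174000 + 1/5 × 157000 = 114000 + 6600 + 23200 + 31400 = 175200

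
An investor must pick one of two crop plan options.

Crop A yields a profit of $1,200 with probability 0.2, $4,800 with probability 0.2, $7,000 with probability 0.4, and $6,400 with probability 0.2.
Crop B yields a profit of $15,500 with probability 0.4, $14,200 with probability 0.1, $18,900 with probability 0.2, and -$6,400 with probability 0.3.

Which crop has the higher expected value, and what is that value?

Crop B ($9,480)

Crop A = 0.2 × 1200 + 0.2 × 4800 + 0.4 × 7000 + 0.2 × 6400 = 240 + 960 + 2800 + 1280 = 5280
Crop B = 0.4 × 15500 + 0.1 × 14200 + 0.2 × 18900 + 0.3 × (-6400) = 6200 + 1420 + 3780 − 1920 = 9480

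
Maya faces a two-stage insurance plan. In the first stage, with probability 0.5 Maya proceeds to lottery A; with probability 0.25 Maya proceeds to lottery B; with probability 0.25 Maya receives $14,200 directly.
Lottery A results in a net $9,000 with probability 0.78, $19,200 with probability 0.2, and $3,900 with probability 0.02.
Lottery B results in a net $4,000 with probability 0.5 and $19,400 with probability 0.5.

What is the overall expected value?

$11,944

EV(A) = 0.78 × 9000 + 0.2 × 19200 + 0.02 × 3900 = 7020 + 3840 + 78 = 10938
EV(B) = 0.5 × 4000 + 0.5 × 19400 = 2000 + 9700 = 11700
Branch C: 14200 (certain)
Overall = 0.5 × 10938 + 0.25 × 11700 + 0.25 × 14200 = 5469 + 2925 + 3550 = 11944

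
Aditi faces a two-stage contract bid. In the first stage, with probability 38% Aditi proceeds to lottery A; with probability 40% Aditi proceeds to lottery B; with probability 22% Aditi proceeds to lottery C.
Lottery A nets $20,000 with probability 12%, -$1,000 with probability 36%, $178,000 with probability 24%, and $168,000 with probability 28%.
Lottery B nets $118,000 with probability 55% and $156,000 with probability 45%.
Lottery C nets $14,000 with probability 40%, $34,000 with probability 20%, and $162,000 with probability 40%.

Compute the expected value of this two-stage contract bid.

$105,908

EV(A) = 0.12 × 20000 + 0.36 × (-1000) + 0.24 × 178000 + 0.28 × 168000 = 2400 − 360 + 42720 + 47040 = 91800
EV(B) = 0.55 × 118000 + 0.45 × 156000 = 64900 + 70200 = 135100
EV(C) = 0.4 × 14000 + 0.2 × 34000 + 0.4 × 162000 = 5600 + 6800 + 64800 = 77200
Overall = 0.38 × 91800 + 0.4 × 135100 + 0.22 × 77200 = 34884 + 54040 + 16984 = 105908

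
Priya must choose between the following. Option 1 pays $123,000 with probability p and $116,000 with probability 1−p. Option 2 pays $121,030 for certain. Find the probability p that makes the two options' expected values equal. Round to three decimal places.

p·123000 + (1−p)·116000 = 121030
7000p + 116000 = 121030
p = (121030 − 116000) / 7000

p = 0.719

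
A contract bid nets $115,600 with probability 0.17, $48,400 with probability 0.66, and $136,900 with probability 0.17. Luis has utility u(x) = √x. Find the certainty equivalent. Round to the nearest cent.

$70,702.81

E[u] = 0.17·√115600 + 0.66·√48400 + 0.17·√136900 = 0.17·340 + 0.66·220 + 0.17·370 = 265.9
CE = (265.9)² = 70702.81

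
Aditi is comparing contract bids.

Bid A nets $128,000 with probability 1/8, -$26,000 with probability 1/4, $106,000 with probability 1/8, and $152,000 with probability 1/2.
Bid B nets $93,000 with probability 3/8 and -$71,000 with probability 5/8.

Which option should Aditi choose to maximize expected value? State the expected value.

Bid A = 1/8 × 128000 + 1/4 × (-26000) + 1/8 × 106000 + 1/2 × 152000 = 16000 − 6500 + 13250 + 76000 = 98750
Bid B = 3/8 × 93000 + 5/8 × (-71000) = 34875 − 44375 = -9500

Bid A ($98,750)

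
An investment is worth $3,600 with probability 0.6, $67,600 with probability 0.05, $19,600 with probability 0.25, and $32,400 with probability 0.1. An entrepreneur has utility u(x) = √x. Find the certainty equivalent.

E[u] = 0.6·√3600 + 0.05·√67600 + 0.25·√19600 + 0.1·√32400 = 0.6·60 + 0.05·260 + 0.25·140 + 0.1·180 = 102
CE = (102)² = 10404

$10,404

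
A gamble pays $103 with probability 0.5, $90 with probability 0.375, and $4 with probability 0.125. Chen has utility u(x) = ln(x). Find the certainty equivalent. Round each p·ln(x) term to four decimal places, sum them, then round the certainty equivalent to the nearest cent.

E[u] = 0.5·ln(103) + 0.375·ln(90) + 0.125·ln(4) = 2.3174 + 1.6874 + 0.1733 = 4.1781
CE = e^4.1781 ≈ 65.24

$65.24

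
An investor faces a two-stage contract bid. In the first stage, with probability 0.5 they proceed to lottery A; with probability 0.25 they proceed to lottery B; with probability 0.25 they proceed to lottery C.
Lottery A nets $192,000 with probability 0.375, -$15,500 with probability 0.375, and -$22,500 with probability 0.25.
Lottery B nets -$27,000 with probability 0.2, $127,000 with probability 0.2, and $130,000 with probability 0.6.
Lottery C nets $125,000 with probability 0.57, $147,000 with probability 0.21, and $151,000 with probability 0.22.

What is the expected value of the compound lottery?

$88,616.25

EV(A) = 0.375 × 192000 + 0.375 × (-15500) + 0.25 × (-22500) = 72000 − 5812.5 − 5625 = 60562.5
EV(B) = 0.2 × (-27000) + 0.2 × 127000 + 0.6 × 130000 = -5400 + 25400 + 78000 = 98000
EV(C) = 0.57 × 125000 + 0.21 × 147000 + 0.22 × 151000 = 71250 + 30870 + 33220 = 135340
Overall = 0.5 × 60562.5 + 0.25 × 98000 + 0.25 × 135340 = 30281.25 + 24500 + 33835 = 88616.25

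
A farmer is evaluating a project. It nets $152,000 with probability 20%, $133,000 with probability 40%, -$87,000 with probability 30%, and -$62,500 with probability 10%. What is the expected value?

$51,250

EV = 0.2 × 152000 + 0.4 × 133000 + 0.3 × (-87000) + 0.1 × (-62500) = 30400 + 53200 − 26100 − 6250 = 51250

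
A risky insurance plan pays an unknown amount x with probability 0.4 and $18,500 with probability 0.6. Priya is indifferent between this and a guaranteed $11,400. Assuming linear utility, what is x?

x = $750

0.4·x + 0.6·18500 = 11400
0.4·x = 11400 − 11100 = 300
x = 300 / 0.4 = 750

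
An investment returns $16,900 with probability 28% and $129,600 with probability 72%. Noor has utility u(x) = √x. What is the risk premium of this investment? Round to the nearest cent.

E[u] = 0.28·√16900 + 0.72·√129600 = 0.28·130 + 0.72·360 = 295.6
CE = (295.6)² = 87379.36
Risk premium = EV − CE = 98044 − 87379.36 = 10664.64

$10,664.64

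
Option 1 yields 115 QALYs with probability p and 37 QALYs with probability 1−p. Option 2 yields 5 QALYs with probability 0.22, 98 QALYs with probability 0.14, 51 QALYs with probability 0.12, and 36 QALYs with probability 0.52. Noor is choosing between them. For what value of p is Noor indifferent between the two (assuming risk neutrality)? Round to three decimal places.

p = 0.034

EV(Option 2) = 0.22 × 5 + 0.14 × 98 + 0.12 × 51 + 0.52 × 36 = 1.1 + 13.72 + 6.12 + 18.72 = 39.66
p·115 + (1−p)·37 = 39.66
78p + 37 = 39.66
p = (39.66 − 37) / 78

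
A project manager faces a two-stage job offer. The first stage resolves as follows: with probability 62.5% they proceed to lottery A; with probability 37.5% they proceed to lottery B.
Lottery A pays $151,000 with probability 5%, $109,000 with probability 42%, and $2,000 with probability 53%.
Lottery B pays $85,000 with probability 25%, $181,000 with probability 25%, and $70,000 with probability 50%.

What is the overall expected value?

EV(A) = 0.05 × 151000 + 0.42 × 109000 + 0.53 × 2000 = 7550 + 45780 + 1060 = 54390
EV(B) = 0.25 × 85000 + 0.25 × 181000 + 0.5 × 70000 = 21250 + 45250 + 35000 = 101500
Overall = 0.625 × 54390 + 0.375 × 101500 = 33993.75 + 38062.5 = 72056.25

$72,056.25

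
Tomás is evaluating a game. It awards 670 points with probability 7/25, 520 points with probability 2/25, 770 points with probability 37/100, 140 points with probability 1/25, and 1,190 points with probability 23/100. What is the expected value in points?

793.4 points

EV = 7/25 × 670 + 2/25 × 520 + 37/100 × 770 + 1/25 × 140 + 23/100 × 1190 = 187.6 + 41.6 + 284.9 + 5.6 + 273.7 = 793.4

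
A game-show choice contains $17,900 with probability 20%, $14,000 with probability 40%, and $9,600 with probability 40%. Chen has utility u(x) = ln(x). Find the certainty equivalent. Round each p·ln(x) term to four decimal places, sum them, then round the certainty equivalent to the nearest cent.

$12,644.78

E[u] = 0.2·ln(17900) + 0.4·ln(14000) + 0.4·ln(9600) = 1.9585 + 3.8187 + 3.6678 = 9.4450
CE = e^9.4450 ≈ 12644.78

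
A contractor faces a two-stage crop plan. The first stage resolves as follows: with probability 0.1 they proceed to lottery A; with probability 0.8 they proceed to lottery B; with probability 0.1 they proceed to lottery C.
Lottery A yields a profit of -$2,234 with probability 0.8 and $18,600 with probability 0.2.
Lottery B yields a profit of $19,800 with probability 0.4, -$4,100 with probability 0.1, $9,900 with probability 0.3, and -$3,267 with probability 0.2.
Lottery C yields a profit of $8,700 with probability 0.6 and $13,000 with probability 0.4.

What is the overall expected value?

$9,096.56

EV(A) = 0.8 × (-2234) + 0.2 × 18600 = -1787.2 + 3720 = 1932.8
EV(B) = 0.4 × 19800 + 0.1 × (-4100) + 0.3 × 9900 + 0.2 × (-3267) = 7920 − 410 + 2970 − 653.4 = 9826.6
EV(C) = 0.6 × 8700 + 0.4 × 13000 = 5220 + 5200 = 10420
Overall = 0.1 × 1932.8 + 0.8 × 9826.6 + 0.1 × 10420 = 193.28 + 7861.28 + 1042 = 9096.56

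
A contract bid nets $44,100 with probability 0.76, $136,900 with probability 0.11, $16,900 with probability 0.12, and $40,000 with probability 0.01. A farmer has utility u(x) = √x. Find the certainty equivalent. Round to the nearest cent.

$47,480.41

E[u] = 0.76·√44100 + 0.11·√136900 + 0.12·√16900 + 0.01·√40000 = 0.76·210 + 0.11·370 + 0.12·130 + 0.01·200 = 217.9
CE = (217.9)² = 47480.41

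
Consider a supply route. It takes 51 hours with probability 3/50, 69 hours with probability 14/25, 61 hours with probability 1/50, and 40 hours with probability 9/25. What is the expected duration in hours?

EV = 3/50 × 51 + 14/25 × 69 + 1/50 × 61 + 9/25 × 40 = 3.06 + 38.64 + 1.22 + 14.4 = 57.32

57.32 hours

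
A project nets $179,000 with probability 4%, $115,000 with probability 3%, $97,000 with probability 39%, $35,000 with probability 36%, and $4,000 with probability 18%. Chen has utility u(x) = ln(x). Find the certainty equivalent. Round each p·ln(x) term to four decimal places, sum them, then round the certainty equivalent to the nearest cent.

$38,995.44

E[u] = 0.04·ln(179000) + 0.03·ln(115000) + 0.39·ln(97000) + 0.36·ln(35000) + 0.18·ln(4000) = 0.4838 + 0.3496 + 4.4782 + 3.7667 + 1.4929 = 10.5712
CE = e^10.5712 ≈ 38995.44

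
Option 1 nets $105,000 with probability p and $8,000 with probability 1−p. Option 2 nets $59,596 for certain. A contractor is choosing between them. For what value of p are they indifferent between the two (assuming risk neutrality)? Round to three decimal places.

p = 0.532

p·105000 + (1−p)·8000 = 59596
97000p + 8000 = 59596
p = (59596 − 8000) / 97000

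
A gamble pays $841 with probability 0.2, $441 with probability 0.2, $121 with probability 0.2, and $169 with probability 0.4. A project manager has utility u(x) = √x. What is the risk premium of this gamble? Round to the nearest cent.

E[u] = 0.2·√841 + 0.2·√441 + 0.2·√121 + 0.4·√169 = 0.2·29 + 0.2·21 + 0.2·11 + 0.4·13 = 17.4
CE = (17.4)² = 302.76
Risk premium = EV − CE = 348.2 − 302.76 = 45.44

$45.44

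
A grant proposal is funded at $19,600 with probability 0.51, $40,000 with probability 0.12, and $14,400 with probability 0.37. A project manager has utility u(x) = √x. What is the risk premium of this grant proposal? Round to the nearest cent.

E[u] = 0.51·√19600 + 0.12·√40000 + 0.37·√14400 = 0.51·140 + 0.12·200 + 0.37·120 = 139.8
CE = (139.8)² = 19544.04
Risk premium = EV − CE = 20124 − 19544.04 = 579.96

$579.96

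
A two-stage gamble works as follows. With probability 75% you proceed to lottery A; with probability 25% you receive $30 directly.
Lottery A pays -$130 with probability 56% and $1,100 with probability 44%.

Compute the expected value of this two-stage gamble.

$315.90

EV(A) = 0.56 × (-130) + 0.44 × 1100 = -72.8 + 484 = 411.2
Branch B: 30 (certain)
Overall = 0.75 × 411.2 + 0.25 × 30 = 308.4 + 7.5 = 315.9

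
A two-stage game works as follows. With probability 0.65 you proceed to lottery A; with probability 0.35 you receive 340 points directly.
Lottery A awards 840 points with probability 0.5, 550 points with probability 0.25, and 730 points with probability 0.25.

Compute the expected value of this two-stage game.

600 points

EV(A) = 0.5 × 840 + 0.25 × 550 + 0.25 × 730 = 420 + 137.5 + 182.5 = 740
Branch B: 340 (certain)
Overall = 0.65 × 740 + 0.35 × 340 = 481 + 119 = 600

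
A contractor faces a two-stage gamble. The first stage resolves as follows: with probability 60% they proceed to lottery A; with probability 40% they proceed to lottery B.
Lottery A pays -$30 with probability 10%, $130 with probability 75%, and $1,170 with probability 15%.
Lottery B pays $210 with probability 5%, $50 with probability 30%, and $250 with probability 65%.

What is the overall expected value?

EV(A) = 0.1 × (-30) + 0.75 × 130 + 0.15 × 1170 = -3 + 97.5 + 175.5 = 270
EV(B) = 0.05 × 210 + 0.3 × 50 + 0.65 × 250 = 10.5 + 15 + 162.5 = 188
Overall = 0.6 × 270 + 0.4 × 188 = 162 + 75.2 = 237.2

$237.20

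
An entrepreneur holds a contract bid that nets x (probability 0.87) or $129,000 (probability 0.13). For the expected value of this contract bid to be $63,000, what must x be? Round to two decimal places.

0.87·x + 0.13·129000 = 63000
0.87·x = 63000 − 16770 = 46230
x = 46230 / 0.87 = 53137.9310

x = $53,137.93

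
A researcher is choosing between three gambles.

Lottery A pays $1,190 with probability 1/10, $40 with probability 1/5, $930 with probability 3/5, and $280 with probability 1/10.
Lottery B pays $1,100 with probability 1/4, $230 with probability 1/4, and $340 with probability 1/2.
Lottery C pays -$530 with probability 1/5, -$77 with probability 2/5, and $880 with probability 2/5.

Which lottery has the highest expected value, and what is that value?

Lottery A ($713)

Lottery A = 1/10 × 1190 + 1/5 × 40 + 3/5 × 930 + 1/10 × 280 = 119 + 8 + 558 + 28 = 713
Lottery B = 1/4 × 1100 + 1/4 × 230 + 1/2 × 340 = 275 + 57.5 + 170 = 502.5
Lottery C = 1/5 × (-530) + 2/5 × (-77) + 2/5 × 880 = -106 − 30.8 + 352 = 215.2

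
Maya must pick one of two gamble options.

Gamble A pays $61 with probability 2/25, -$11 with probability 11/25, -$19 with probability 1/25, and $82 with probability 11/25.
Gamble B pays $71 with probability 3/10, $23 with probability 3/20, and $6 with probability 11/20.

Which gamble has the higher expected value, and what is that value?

Gamble A = 2/25 × 61 + 11/25 × (-11) + 1/25 × (-19) + 11/25 × 82 = 4.88 − 4.84 − 0.76 + 36.08 = 35.36
Gamble B = 3/10 × 71 + 3/20 × 23 + 11/20 × 6 = 21.3 + 3.45 + 3.3 = 28.05

Gamble A ($35.36)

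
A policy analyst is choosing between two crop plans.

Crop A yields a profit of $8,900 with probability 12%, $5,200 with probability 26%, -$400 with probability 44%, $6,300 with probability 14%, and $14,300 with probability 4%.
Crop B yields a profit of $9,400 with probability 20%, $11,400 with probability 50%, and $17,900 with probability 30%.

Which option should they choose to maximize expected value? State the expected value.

Crop B ($12,950)

Crop A = 0.12 × 8900 + 0.26 × 5200 + 0.44 × (-400) + 0.14 × 6300 + 0.04 × 14300 = 1068 + 1352 − 176 + 882 + 572 = 3698
Crop B = 0.2 × 9400 + 0.5 × 11400 + 0.3 × 17900 = 1880 + 5700 + 5370 = 12950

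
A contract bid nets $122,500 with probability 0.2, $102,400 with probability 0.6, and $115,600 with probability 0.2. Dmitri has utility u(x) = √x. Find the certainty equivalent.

E[u] = 0.2·√122500 + 0.6·√102400 + 0.2·√115600 = 0.2·350 + 0.6·320 + 0.2·340 = 330
CE = (330)² = 108900

$108,900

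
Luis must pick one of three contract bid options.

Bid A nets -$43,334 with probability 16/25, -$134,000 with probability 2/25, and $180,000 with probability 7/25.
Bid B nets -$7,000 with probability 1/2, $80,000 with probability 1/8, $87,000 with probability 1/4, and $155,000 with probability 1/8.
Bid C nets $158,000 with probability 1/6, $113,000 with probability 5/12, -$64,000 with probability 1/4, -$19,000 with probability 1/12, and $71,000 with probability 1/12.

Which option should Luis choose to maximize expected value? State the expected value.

Bid A = 16/25 × (-43334) + 2/25 × (-134000) + 7/25 × 180000 = -27733.76 − 10720 + 50400 = 11946.24
Bid B = 1/2 × (-7000) + 1/8 × 80000 + 1/4 × 87000 + 1/8 × 155000 = -3500 + 10000 + 21750 + 19375 = 47625
Bid C = 1/6 × 158000 + 5/12 × 113000 + 1/4 × (-64000) + 1/12 × (-19000) + 1/12 × 71000 = 26333.3333 + 47083.3333 − 16000 − 1583.3333 + 5916.6667 = 61750

Bid C ($61,750)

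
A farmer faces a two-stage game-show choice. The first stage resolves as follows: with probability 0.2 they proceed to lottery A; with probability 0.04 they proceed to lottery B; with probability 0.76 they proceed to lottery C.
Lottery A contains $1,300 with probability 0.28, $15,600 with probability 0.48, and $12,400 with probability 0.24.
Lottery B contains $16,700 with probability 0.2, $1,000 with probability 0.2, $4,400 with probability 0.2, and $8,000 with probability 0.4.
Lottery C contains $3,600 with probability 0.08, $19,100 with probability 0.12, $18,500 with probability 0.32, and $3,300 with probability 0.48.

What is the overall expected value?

$10,134.24

EV(A) = 0.28 × 1300 + 0.48 × 15600 + 0.24 × 12400 = 364 + 7488 + 2976 = 10828
EV(B) = 0.2 × 16700 + 0.2 × 1000 + 0.2 × 4400 + 0.4 × 8000 = 3340 + 200 + 880 + 3200 = 7620
EV(C) = 0.08 × 3600 + 0.12 × 19100 + 0.32 × 18500 + 0.48 × 3300 = 288 + 2292 + 5920 + 1584 = 10084
Overall = 0.2 × 10828 + 0.04 × 7620 + 0.76 × 10084 = 2165.6 + 304.8 + 7663.84 = 10134.24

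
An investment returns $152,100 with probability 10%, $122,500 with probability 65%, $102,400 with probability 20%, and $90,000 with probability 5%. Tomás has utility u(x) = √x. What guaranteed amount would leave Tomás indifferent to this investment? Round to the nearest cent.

E[u] = 0.1·√152100 + 0.65·√122500 + 0.2·√102400 + 0.05·√90000 = 0.1·390 + 0.65·350 + 0.2·320 + 0.05·300 = 345.5
CE = (345.5)² = 119370.25

$119,370.25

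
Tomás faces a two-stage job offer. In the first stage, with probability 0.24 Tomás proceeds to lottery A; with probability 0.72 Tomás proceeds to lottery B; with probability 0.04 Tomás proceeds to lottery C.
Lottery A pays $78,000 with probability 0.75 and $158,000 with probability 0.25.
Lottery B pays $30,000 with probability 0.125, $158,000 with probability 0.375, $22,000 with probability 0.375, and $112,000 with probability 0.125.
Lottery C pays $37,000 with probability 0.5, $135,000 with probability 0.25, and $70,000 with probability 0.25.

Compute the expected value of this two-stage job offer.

EV(A) = 0.75 × 78000 + 0.25 × 158000 = 58500 + 39500 = 98000
EV(B) = 0.125 × 30000 + 0.375 × 158000 + 0.375 × 22000 + 0.125 × 112000 = 3750 + 59250 + 8250 + 14000 = 85250
EV(C) = 0.5 × 37000 + 0.25 × 135000 + 0.25 × 70000 = 18500 + 33750 + 17500 = 69750
Overall = 0.24 × 98000 + 0.72 × 85250 + 0.04 × 69750 = 23520 + 61380 + 2790 = 87690

$87,690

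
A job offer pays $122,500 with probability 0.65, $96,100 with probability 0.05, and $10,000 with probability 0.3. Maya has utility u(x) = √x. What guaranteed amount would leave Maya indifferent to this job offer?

E[u] = 0.65·√122500 + 0.05·√96100 + 0.3·√10000 = 0.65·350 + 0.05·310 + 0.3·100 = 273
CE = (273)² = 74529

$74,529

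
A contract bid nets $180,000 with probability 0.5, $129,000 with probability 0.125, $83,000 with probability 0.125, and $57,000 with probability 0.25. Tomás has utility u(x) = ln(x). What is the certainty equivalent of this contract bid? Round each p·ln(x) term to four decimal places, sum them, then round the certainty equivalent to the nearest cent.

E[u] = 0.5·ln(180000) + 0.125·ln(129000) + 0.125·ln(83000) + 0.25·ln(57000) = 6.0504 + 1.4709 + 1.4158 + 2.7377 = 11.6748
CE = e^11.6748 ≈ 117571.27

$117,571.27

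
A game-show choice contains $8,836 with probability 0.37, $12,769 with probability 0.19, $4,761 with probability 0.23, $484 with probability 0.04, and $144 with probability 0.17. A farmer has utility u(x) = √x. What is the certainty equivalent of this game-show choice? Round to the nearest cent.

E[u] = 0.37·√8836 + 0.19·√12769 + 0.23·√4761 + 0.04·√484 + 0.17·√144 = 0.37·94 + 0.19·113 + 0.23·69 + 0.04·22 + 0.17·12 = 75.04
CE = (75.04)² = 5631.0016

$5,631.00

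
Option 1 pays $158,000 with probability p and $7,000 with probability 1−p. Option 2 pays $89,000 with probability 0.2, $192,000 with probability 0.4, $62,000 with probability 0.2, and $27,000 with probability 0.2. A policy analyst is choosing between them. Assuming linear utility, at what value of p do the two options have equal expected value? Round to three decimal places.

EV(Option 2) = 0.2 × 89000 + 0.4 × 192000 + 0.2 × 62000 + 0.2 × 27000 = 17800 + 76800 + 12400 + 5400 = 112400
p·158000 + (1−p)·7000 = 112400
151000p + 7000 = 112400
p = (112400 − 7000) / 151000

p = 0.698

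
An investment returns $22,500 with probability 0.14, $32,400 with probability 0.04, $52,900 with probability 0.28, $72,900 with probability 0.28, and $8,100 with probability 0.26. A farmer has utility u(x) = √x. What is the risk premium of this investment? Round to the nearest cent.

E[u] = 0.14·√22500 + 0.04·√32400 + 0.28·√52900 + 0.28·√72900 + 0.26·√8100 = 0.14·150 + 0.04·180 + 0.28·230 + 0.28·270 + 0.26·90 = 191.6
CE = (191.6)² = 36710.56
Risk premium = EV − CE = 41776 − 36710.56 = 5065.44

$5,065.44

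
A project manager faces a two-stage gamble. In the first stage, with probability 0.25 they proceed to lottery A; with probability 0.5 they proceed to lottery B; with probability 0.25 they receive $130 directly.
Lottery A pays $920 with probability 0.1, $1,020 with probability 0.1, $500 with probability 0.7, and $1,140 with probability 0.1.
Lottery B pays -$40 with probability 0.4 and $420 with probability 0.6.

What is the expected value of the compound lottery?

EV(A) = 0.1 × 920 + 0.1 × 1020 + 0.7 × 500 + 0.1 × 1140 = 92 + 102 + 350 + 114 = 658
EV(B) = 0.4 × (-40) + 0.6 × 420 = -16 + 252 = 236
Branch C: 130 (certain)
Overall = 0.25 × 658 + 0.5 × 236 + 0.25 × 130 = 164.5 + 118 + 32.5 = 315

$315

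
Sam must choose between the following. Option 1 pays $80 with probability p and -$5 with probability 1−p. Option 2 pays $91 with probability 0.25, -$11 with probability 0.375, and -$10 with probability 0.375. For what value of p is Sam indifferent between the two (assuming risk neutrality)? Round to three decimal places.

EV(Option 2) = 0.25 × 91 + 0.375 × (-11) + 0.375 × (-10) = 22.75 − 4.125 − 3.75 = 14.875
p·80 + (1−p)·(-5) = 14.875
85p − 5 = 14.875
p = (14.875 + 5) / 85

p = 0.234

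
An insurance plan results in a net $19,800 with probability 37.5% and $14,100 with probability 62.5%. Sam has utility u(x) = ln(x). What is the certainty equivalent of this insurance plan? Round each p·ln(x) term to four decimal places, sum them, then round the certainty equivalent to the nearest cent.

$16,013.70

E[u] = 0.375·ln(19800) + 0.625·ln(14100) = 3.7100 + 5.9712 = 9.6812
CE = e^9.6812 ≈ 16013.70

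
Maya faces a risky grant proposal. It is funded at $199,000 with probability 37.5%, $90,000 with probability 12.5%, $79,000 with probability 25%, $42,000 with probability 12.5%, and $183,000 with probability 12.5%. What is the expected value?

EV = 0.375 × 199000 + 0.125 × 90000 + 0.25 × 79000 + 0.125 × 42000 + 0.125 × 183000 = 74625 + 11250 + 19750 + 5250 + 22875 = 133750

$133,750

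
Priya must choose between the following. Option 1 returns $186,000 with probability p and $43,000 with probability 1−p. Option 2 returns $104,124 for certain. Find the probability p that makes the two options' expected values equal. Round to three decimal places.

p·186000 + (1−p)·43000 = 104124
143000p + 43000 = 104124
p = (104124 − 43000) / 143000

p = 0.427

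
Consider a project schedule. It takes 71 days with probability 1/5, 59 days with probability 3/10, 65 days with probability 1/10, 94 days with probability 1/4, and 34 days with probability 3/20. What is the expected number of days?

EV = 1/5 × 71 + 3/10 × 59 + 1/10 × 65 + 1/4 × 94 + 3/20 × 34 = 14.2 + 17.7 + 6.5 + 23.5 + 5.1 = 67

67 days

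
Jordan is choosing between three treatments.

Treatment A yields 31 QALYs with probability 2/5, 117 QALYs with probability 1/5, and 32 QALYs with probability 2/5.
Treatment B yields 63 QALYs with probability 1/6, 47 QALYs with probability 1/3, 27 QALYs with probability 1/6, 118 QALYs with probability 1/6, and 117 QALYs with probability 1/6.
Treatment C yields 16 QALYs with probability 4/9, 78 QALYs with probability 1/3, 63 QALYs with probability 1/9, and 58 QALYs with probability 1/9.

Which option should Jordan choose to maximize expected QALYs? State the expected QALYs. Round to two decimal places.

Treatment A = 2/5 × 31 + 1/5 × 117 + 2/5 × 32 = 12.4 + 23.4 + 12.8 = 48.6
Treatment B = 1/6 × 63 + 1/3 × 47 + 1/6 × 27 + 1/6 × 118 + 1/6 × 117 = 10.5 + 15.6667 + 4.5 + 19.6667 + 19.5 = 69.8333
Treatment C = 4/9 × 16 + 1/3 × 78 + 1/9 × 63 + 1/9 × 58 = 7.1111 + 26 + 7 + 6.4444 = 46.5556

Treatment B (69.83 QALYs)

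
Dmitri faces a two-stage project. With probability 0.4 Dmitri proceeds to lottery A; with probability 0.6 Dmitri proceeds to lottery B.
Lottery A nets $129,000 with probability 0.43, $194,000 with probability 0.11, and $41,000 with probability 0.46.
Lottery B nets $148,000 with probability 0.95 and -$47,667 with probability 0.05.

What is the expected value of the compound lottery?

$121,197.99

EV(A) = 0.43 × 129000 + 0.11 × 194000 + 0.46 × 41000 = 55470 + 21340 + 18860 = 95670
EV(B) = 0.95 × 148000 + 0.05 × (-47667) = 140600 − 2383.35 = 138216.65
Overall = 0.4 × 95670 + 0.6 × 138216.65 = 38268 + 82929.99 = 121197.99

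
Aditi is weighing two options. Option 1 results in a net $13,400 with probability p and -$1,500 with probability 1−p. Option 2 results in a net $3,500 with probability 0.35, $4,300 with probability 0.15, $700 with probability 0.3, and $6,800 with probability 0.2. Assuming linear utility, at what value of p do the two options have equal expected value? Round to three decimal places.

p = 0.332

EV(Option 2) = 0.35 × 3500 + 0.15 × 4300 + 0.3 × 700 + 0.2 × 6800 = 1225 + 645 + 210 + 1360 = 3440
p·13400 + (1−p)·(-1500) = 3440
14900p − 1500 = 3440
p = (3440 + 1500) / 14900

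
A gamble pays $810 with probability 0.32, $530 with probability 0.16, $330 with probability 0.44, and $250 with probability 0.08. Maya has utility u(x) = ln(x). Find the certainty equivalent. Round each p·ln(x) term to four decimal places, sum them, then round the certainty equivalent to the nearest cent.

$464.10

E[u] = 0.32·ln(810) + 0.16·ln(530) + 0.44·ln(330) + 0.08·ln(250) = 2.1431 + 1.0037 + 2.5516 + 0.4417 = 6.1401
CE = e^6.1401 ≈ 464.10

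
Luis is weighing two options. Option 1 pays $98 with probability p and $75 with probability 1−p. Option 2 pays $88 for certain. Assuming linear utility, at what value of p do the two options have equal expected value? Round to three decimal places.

p·98 + (1−p)·75 = 88
23p + 75 = 88
p = (88 − 75) / 23

p = 0.565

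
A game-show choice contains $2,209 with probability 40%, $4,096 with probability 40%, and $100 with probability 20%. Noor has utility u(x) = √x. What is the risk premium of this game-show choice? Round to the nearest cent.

$389.04

E[u] = 0.4·√2209 + 0.4·√4096 + 0.2·√100 = 0.4·47 + 0.4·64 + 0.2·10 = 46.4
CE = (46.4)² = 2152.96
Risk premium = EV − CE = 2542 − 2152.96 = 389.04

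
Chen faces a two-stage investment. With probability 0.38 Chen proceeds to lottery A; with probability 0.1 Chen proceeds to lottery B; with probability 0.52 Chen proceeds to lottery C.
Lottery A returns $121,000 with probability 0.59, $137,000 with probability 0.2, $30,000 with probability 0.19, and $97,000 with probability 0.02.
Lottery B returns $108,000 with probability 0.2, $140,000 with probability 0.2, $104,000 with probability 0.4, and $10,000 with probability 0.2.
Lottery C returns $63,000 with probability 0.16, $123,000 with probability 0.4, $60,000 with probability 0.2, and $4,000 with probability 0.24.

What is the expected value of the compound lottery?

EV(A) = 0.59 × 121000 + 0.2 × 137000 + 0.19 × 30000 + 0.02 × 97000 = 71390 + 27400 + 5700 + 1940 = 106430
EV(B) = 0.2 × 108000 + 0.2 × 140000 + 0.4 × 104000 + 0.2 × 10000 = 21600 + 28000 + 41600 + 2000 = 93200
EV(C) = 0.16 × 63000 + 0.4 × 123000 + 0.2 × 60000 + 0.24 × 4000 = 10080 + 49200 + 12000 + 960 = 72240
Overall = 0.38 × 106430 + 0.1 × 93200 + 0.52 × 72240 = 40443.4 + 9320 + 37564.8 = 87328.2

$87,328.20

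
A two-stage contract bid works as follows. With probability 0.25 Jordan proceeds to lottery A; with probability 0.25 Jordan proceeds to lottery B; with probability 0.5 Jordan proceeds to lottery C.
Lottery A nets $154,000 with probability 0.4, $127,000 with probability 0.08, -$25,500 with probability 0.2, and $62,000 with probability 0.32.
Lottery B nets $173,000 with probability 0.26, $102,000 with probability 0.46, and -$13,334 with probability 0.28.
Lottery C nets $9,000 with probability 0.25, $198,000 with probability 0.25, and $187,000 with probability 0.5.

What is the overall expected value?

EV(A) = 0.4 × 154000 + 0.08 × 127000 + 0.2 × (-25500) + 0.32 × 62000 = 61600 + 10160 − 5100 + 19840 = 86500
EV(B) = 0.26 × 173000 + 0.46 × 102000 + 0.28 × (-13334) = 44980 + 46920 − 3733.52 = 88166.48
EV(C) = 0.25 × 9000 + 0.25 × 198000 + 0.5 × 187000 = 2250 + 49500 + 93500 = 145250
Overall = 0.25 × 86500 + 0.25 × 88166.48 + 0.5 × 145250 = 21625 + 22041.62 + 72625 = 116291.62

$116,291.62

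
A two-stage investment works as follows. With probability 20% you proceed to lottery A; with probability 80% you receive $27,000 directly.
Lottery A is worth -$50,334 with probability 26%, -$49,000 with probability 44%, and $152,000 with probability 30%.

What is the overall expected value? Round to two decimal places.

EV(A) = 0.26 × (-50334) + 0.44 × (-49000) + 0.3 × 152000 = -13086.84 − 21560 + 45600 = 10953.16
Branch B: 27000 (certain)
Overall = 0.2 × 10953.16 + 0.8 × 27000 = 2190.632 + 21600 = 23790.632

$23,790.63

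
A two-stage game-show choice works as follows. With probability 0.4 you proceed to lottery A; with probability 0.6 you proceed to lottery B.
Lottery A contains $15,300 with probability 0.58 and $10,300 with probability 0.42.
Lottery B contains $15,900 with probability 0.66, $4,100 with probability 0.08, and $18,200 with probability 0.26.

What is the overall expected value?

$14,612.40

EV(A) = 0.58 × 15300 + 0.42 × 10300 = 8874 + 4326 = 13200
EV(B) = 0.66 × 15900 + 0.08 × 4100 + 0.26 × 18200 = 10494 + 328 + 4732 = 15554
Overall = 0.4 × 13200 + 0.6 × 15554 = 5280 + 9332.4 = 14612.4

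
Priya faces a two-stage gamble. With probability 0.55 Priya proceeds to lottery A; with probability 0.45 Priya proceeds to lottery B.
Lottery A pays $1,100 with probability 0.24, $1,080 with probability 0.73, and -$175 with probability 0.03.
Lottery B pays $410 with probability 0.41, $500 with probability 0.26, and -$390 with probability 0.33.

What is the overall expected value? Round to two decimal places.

$652.16

EV(A) = 0.24 × 1100 + 0.73 × 1080 + 0.03 × (-175) = 264 + 788.4 − 5.25 = 1047.15
EV(B) = 0.41 × 410 + 0.26 × 500 + 0.33 × (-390) = 168.1 + 130 − 128.7 = 169.4
Overall = 0.55 × 1047.15 + 0.45 × 169.4 = 575.9325 + 76.23 = 652.1625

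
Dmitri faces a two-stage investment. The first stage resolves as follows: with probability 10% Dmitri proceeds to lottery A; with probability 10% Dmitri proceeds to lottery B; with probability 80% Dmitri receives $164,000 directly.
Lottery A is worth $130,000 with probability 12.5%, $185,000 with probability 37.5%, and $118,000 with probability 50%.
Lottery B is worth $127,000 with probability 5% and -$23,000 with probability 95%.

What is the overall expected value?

EV(A) = 0.125 × 130000 + 0.375 × 185000 + 0.5 × 118000 = 16250 + 69375 + 59000 = 144625
EV(B) = 0.05 × 127000 + 0.95 × (-23000) = 6350 − 21850 = -15500
Branch C: 164000 (certain)
Overall = 0.1 × 144625 + 0.1 × (-15500) + 0.8 × 164000 = 14462.5 − 1550 + 131200 = 144112.5

$144,112.50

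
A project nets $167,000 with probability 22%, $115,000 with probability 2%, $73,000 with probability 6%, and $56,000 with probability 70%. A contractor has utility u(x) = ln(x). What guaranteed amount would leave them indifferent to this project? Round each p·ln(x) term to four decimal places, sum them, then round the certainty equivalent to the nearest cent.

E[u] = 0.22·ln(167000) + 0.02·ln(115000) + 0.06·ln(73000) + 0.7·ln(56000) = 2.6457 + 0.2331 + 0.6719 + 7.6532 = 11.2039
CE = e^11.2039 ≈ 73416.21

$73,416.21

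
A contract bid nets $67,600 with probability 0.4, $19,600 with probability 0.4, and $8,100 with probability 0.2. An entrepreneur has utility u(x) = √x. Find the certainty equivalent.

$31,684

E[u] = 0.4·√67600 + 0.4·√19600 + 0.2·√8100 = 0.4·260 + 0.4·140 + 0.2·90 = 178
CE = (178)² = 31684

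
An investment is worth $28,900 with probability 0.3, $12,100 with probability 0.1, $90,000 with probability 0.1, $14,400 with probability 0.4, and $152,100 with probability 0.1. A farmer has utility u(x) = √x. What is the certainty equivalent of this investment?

E[u] = 0.3·√28900 + 0.1·√12100 + 0.1·√90000 + 0.4·√14400 + 0.1·√152100 = 0.3·170 + 0.1·110 + 0.1·300 + 0.4·120 + 0.1·390 = 179
CE = (179)² = 32041

$32,041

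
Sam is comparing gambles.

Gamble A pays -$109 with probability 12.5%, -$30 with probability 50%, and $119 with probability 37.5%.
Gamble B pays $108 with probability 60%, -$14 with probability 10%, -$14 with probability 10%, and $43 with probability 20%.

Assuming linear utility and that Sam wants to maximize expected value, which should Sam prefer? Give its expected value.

Gamble B ($70.60)

Gamble A = 0.125 × (-109) + 0.5 × (-30) + 0.375 × 119 = -13.625 − 15 + 44.625 = 16
Gamble B = 0.6 × 108 + 0.1 × (-14) + 0.1 × (-14) + 0.2 × 43 = 64.8 − 1.4 − 1.4 + 8.6 = 70.6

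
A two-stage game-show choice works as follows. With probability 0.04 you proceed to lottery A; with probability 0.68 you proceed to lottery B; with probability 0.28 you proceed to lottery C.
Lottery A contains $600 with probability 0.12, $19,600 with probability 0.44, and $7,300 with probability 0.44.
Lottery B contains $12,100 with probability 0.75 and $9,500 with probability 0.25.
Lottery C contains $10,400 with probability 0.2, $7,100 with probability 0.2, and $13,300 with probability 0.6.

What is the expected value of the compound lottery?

$11,476.72

EV(A) = 0.12 × 600 + 0.44 × 19600 + 0.44 × 7300 = 72 + 8624 + 3212 = 11908
EV(B) = 0.75 × 12100 + 0.25 × 9500 = 9075 + 2375 = 11450
EV(C) = 0.2 × 10400 + 0.2 × 7100 + 0.6 × 13300 = 2080 + 1420 + 7980 = 11480
Overall = 0.04 × 11908 + 0.68 × 11450 + 0.28 × 11480 = 476.32 + 7786 + 3214.4 = 11476.72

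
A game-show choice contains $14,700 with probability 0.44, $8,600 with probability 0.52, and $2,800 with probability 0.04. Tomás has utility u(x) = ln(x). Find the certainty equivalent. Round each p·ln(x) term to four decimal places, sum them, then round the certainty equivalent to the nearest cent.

$10,409.77

E[u] = 0.44·ln(14700) + 0.52·ln(8600) + 0.04·ln(2800) = 4.2221 + 4.7109 + 0.3175 = 9.2505
CE = e^9.2505 ≈ 10409.77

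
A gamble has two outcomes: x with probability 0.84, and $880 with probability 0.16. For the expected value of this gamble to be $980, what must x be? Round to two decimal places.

x = $999.05

0.84·x + 0.16·880 = 980
0.84·x = 980 − 140.8 = 839.2
x = 839.2 / 0.84 = 999.0476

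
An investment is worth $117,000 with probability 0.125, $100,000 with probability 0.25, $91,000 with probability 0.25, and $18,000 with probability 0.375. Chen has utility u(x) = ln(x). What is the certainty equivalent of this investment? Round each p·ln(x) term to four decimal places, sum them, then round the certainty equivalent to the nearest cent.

E[u] = 0.125·ln(117000) + 0.25·ln(100000) + 0.25·ln(91000) + 0.375·ln(18000) = 1.4587 + 2.8782 + 2.8547 + 3.6743 = 10.8659
CE = e^10.8659 ≈ 52360.09

$52,360.09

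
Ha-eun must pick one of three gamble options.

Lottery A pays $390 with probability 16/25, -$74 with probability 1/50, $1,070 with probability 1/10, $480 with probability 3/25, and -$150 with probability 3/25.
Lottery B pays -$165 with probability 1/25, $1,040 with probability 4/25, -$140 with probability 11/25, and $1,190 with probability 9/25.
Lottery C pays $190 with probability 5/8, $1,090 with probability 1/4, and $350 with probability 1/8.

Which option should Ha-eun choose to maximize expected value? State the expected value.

Lottery A = 16/25 × 390 + 1/50 × (-74) + 1/10 × 1070 + 3/25 × 480 + 3/25 × (-150) = 249.6 − 1.48 + 107 + 57.6 − 18 = 394.72
Lottery B = 1/25 × (-165) + 4/25 × 1040 + 11/25 × (-140) + 9/25 × 1190 = -6.6 + 166.4 − 61.6 + 428.4 = 526.6
Lottery C = 5/8 × 190 + 1/4 × 1090 + 1/8 × 350 = 118.75 + 272.5 + 43.75 = 435

Lottery B ($526.60)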